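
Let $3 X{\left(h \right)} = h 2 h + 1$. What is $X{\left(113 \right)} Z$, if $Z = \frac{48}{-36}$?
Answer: $- \frac{34052}{3} \approx -11351.0$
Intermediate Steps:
$X{\left(h \right)} = \frac{1}{3} + \frac{2 h^{2}}{3}$ ($X{\left(h \right)} = \frac{h 2 h + 1}{3} = \frac{2 h^{2} + 1}{3} = \frac{1 + 2 h^{2}}{3} = \frac{1}{3} + \frac{2 h^{2}}{3}$)
$Z = - \frac{4}{3}$ ($Z = 48 \left(- \frac{1}{36}\right) = - \frac{4}{3} \approx -1.3333$)
$X{\left(113 \right)} Z = \left(\frac{1}{3} + \frac{2 \cdot 113^{2}}{3}\right) \left(- \frac{4}{3}\right) = \left(\frac{1}{3} + \frac{2}{3} \cdot 12769\right) \left(- \frac{4}{3}\right) = \left(\frac{1}{3} + \frac{25538}{3}\right) \left(- \frac{4}{3}\right) = 8513 \left(- \frac{4}{3}\right) = - \frac{34052}{3}$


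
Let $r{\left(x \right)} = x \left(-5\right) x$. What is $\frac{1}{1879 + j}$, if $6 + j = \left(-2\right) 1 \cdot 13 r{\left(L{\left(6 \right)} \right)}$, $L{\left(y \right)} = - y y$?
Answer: $\frac{1}{170353} \approx 5.8702 \cdot 10^{-6}$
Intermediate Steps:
$L{\left(y \right)} = - y^{2}$
$r{\left(x \right)} = - 5 x^{2}$ ($r{\left(x \right)} = - 5 x x = - 5 x^{2}$)
$j = 168474$ ($j = -6 + \left(-2\right) 1 \cdot 13 \left(- 5 \left(- 6^{2}\right)^{2}\right) = -6 + \left(-2\right) 13 \left(- 5 \left(\left(-1\right) 36\right)^{2}\right) = -6 - 26 \left(- 5 \left(-36\right)^{2}\right) = -6 - 26 \left(\left(-5\right) 1296\right) = -6 - -168480 = -6 + 168480 = 168474$)
$\frac{1}{1879 + j} = \frac{1}{1879 + 168474} = \frac{1}{170353}$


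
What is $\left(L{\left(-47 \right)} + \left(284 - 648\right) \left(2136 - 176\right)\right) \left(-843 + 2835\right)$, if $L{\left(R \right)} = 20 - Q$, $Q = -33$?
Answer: $-1421066904$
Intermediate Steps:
$L{\left(R \right)} = 53$ ($L{\left(R \right)} = 20 - -33 = 20 + 33 = 53$)
$\left(L{\left(-47 \right)} + \left(284 - 648\right) \left(2136 - 176\right)\right) \left(-843 + 2835\right) = \left(53 + \left(284 - 648\right) \left(2136 - 176\right)\right) \left(-843 + 2835\right) = \left(53 - 713440\right) 1992 = \left(-713387\right) 1992 = -1421066904$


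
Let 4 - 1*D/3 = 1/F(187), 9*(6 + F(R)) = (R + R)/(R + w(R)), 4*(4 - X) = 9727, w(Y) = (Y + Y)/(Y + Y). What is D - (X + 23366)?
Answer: -409223593/19556 ≈ -20926.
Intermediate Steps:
w(Y) = 1 (w(Y) = (2*Y)/((2*Y)) = (2*Y)*(1/(2*Y)) = 1)
X = -9711/4 (X = 4 - 1/4*9727 = 4 - 9727/4 = -9711/4 ≈ -2427.8)
F(R) = -6 + 2*R/(9*(1 + R)) (F(R) = -6 + ((R + R)/(R + 1))/9 = -6 + ((2*R)/(1 + R))/9 = -6 + (2*R/(1 + R))/9 = -6 + 2*R/(9*(1 + R)))
D = 61206/4889 (D = 12 - 3*9*(1 + 187)/(2*(-27 - 26*187)) = 12 - 3*846/(-27 - 4862) = 12 - 3/((2/9)*(1/188)*(-4889)) = 12 - 3/(-4889/846) = 12 - 3*(-846/4889) = 12 + 2538/4889 = 61206/4889 ≈ 12.519)
D - (X + 23366) = 61206/4889 - (-9711/4 + 23366) = 61206/4889 - 1*83753/4 = 61206/4889 - 83753/4 = -409223593/19556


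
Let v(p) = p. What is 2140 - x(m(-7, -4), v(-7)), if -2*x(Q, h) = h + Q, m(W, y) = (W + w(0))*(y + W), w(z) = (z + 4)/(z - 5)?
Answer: 10897/5 ≈ 2179.4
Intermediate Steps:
w(z) = (4 + z)/(-5 + z)
m(W, y) = (-4/5 + W)*(W + y) (m(W, y) = (W + (4 + 0)/(-5 + 0))*(y + W) = (W + 4/(-5))*(W + y) = (W - 1/5*4)*(W + y) = (W - 4/5)*(W + y) = (-4/5 + W)*(W + y))
x(Q, h) = -Q/2 - h/2 (x(Q, h) = -(h + Q)/2 = -(Q + h)/2 = -Q/2 - h/2)
2140 - x(m(-7, -4), v(-7)) = 2140 - (-((-7)**2 - 4/5*(-7) - 4/5*(-4) - 7*(-4))/2 - 1/2*(-7)) = 2140 - (-(49 + 28/5 + 16/5 + 28)/2 + 7/2) = 2140 - (-1/2*429/5 + 7/2) = 2140 - (-429/10 + 7/2) = 2140 - 1*(-197/5) = 2140 + 197/5 = 10897/5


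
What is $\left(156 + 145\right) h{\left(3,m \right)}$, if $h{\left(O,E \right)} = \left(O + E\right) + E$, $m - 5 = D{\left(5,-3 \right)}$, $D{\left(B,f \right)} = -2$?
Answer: $2709$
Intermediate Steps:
$m = 3$ ($m = 5 - 2 = 3$)
$h{\left(O,E \right)} = O + 2 E$ ($h{\left(O,E \right)} = \left(E + O\right) + E = O + 2 E$)
$\left(156 + 145\right) h{\left(3,m \right)} = \left(156 + 145\right) \left(3 + 2 \cdot 3\right) = 301 \left(3 + 6\right) = 301 \cdot 9 = 2709$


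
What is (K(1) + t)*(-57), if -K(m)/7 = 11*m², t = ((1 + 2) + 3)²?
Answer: 2337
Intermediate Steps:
t = 36 (t = (3 + 3)² = 6² = 36)
K(m) = -77*m²
(K(1) + t)*(-57) = (-77*1² + 36)*(-57) = (-77*1 + 36)*(-57) = (-77 + 36)*(-57) = -41*(-57) = 2337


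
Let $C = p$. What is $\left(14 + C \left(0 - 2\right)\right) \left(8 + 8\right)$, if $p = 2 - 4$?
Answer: $288$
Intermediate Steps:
$p = -2$
$C = -2$
$\left(14 + C \left(0 - 2\right)\right) \left(8 + 8\right) = \left(14 - 2 \left(0 - 2\right)\right) \left(8 + 8\right) = \left(14 - -4\right) 16 = \left(14 + 4\right) 16 = 18 \cdot 16 = 288$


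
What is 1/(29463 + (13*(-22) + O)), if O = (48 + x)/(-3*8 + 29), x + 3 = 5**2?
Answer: 1/29191 ≈ 3.4257e-5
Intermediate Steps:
x = 22 (x = -3 + 5**2 = -3 + 25 = 22)
O = 14 (O = (48 + 22)/(-3*8 + 29) = 70/(-24 + 29) = 70/5 = 70*(1/5) = 14)
1/(29463 + (13*(-22) + O)) = 1/(29463 + (13*(-22) + 14)) = 1/(29463 + (-286 + 14)) = 1/(29463 - 272) = 1/29191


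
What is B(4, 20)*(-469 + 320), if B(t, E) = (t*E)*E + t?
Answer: -238996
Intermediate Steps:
B(t, E) = t + t*E² (B(t, E) = (E*t)*E + t = t*E² + t = t + t*E²)
B(4, 20)*(-469 + 320) = (4*(1 + 20²))*(-469 + 320) = (4*(1 + 400))*(-149) = (4*401)*(-149) = 1604*(-149) = -238996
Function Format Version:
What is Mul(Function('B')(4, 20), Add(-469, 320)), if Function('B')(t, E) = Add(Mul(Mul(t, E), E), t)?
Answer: -238996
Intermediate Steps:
Function('B')(t, E) = Add(t, Mul(t, Pow(E, 2))) (Function('B')(t, E) = Add(Mul(Mul(E, t), E), t) = Add(Mul(t, Pow(E, 2)), t) = Add(t, Mul(t, Pow(E, 2))))
Mul(Function('B')(4, 20), Add(-469, 320)) = Mul(Mul(4, Add(1, Pow(20, 2))), Add(-469, 320)) = Mul(Mul(4, Add(1, 400)), -149) = Mul(Mul(4, 401), -149) = Mul(1604, -149) = -238996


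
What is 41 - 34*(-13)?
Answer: 483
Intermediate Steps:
41 - 34*(-13) = 41 + 442 = 483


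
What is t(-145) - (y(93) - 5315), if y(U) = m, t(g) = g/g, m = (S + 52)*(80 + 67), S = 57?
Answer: -10707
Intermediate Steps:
m = 16023 (m = (57 + 52)*(80 + 67) = 109*147 = 16023)
t(g) = 1
y(U) = 16023
t(-145) - (y(93) - 5315) = 1 - (16023 - 5315) = 1 - 1*10708 = 1 - 10708 = -10707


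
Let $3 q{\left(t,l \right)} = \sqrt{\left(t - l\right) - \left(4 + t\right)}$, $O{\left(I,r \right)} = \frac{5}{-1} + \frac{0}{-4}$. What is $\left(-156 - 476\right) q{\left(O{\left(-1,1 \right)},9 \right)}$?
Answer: $- \frac{632 i \sqrt{13}}{3} \approx - 759.57 i$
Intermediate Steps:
$O{\left(I,r \right)} = -5$ ($O{\left(I,r \right)} = 5 \left(-1\right) + 0 \left(- \frac{1}{4}\right) = -5 + 0 = -5$)
$q{\left(t,l \right)} = \frac{\sqrt{-4 - l}}{3}$ ($q{\left(t,l \right)} = \frac{\sqrt{\left(t - l\right) - \left(4 + t\right)}}{3} = \frac{\sqrt{-4 - l}}{3}$)
$\left(-156 - 476\right) q{\left(O{\left(-1,1 \right)},9 \right)} = \left(-156 - 476\right) \frac{\sqrt{-4 - 9}}{3} = - 632 \frac{\sqrt{-4 - 9}}{3} = - 632 \frac{\sqrt{-13}}{3} = - 632 \frac{i \sqrt{13}}{3} = - \frac{632 i \sqrt{13}}{3}$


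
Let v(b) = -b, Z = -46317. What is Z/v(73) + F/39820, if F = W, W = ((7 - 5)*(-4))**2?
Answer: 461086903/726715 ≈ 634.48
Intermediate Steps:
W = 64 (W = (2*(-4))**2 = (-8)**2 = 64)
F = 64
Z/v(73) + F/39820 = -46317/((-1*73)) + 64/39820 = -46317/(-73) + 64*(1/39820) = -46317*(-1/73) + 16/9955 = 46317/73 + 16/9955 = 461086903/726715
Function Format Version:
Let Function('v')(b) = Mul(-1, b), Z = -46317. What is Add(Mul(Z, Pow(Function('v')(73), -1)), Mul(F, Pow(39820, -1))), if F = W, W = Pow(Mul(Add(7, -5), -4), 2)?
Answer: Rational(461086903, 726715) ≈ 634.48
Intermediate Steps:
W = 64 (W = Pow(Mul(2, -4), 2) = Pow(-8, 2) = 64)
F = 64
Add(Mul(Z, Pow(Function('v')(73), -1)), Mul(F, Pow(39820, -1))) = Add(Mul(-46317, Pow(Mul(-1, 73), -1)), Mul(64, Pow(39820, -1))) = Add(Mul(-46317, Pow(-73, -1)), Mul(64, Rational(1, 39820))) = Add(Mul(-46317, Rational(-1, 73)), Rational(16, 9955)) = Add(Rational(46317, 73), Rational(16, 9955)) = Rational(461086903, 726715)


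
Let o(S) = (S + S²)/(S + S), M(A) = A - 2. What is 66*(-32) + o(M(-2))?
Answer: -4227/2 ≈ -2113.5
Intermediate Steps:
M(A) = -2 + A
o(S) = (S + S²)/(2*S) (o(S) = (S + S²)/((2*S)) = (S + S²)*(1/(2*S)) = (S + S²)/(2*S))
66*(-32) + o(M(-2)) = 66*(-32) + (½ + (-2 - 2)/2) = -2112 + (½ + (½)*(-4)) = -2112 + (½ - 2) = -2112 - 3/2 = -4227/2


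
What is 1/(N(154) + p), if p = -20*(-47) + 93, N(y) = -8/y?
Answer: 77/79537 ≈ 0.00096810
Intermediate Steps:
p = 1033 (p = 940 + 93 = 1033)
1/(N(154) + p) = 1/(-8/154 + 1033) = 1/(-8*1/154 + 1033) = 1/(-4/77 + 1033) = 1/(79537/77) = 77/79537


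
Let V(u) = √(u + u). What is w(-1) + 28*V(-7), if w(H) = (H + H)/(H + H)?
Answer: 1 + 28*I*√14 ≈ 1.0 + 104.77*I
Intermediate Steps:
w(H) = 1 (w(H) = (2*H)/((2*H)) = (2*H)*(1/(2*H)) = 1)
V(u) = √2*√u (V(u) = √(2*u) = √2*√u)
w(-1) + 28*V(-7) = 1 + 28*(√2*√(-7)) = 1 + 28*(√2*(I*√7)) = 1 + 28*(I*√14) = 1 + 28*I*√14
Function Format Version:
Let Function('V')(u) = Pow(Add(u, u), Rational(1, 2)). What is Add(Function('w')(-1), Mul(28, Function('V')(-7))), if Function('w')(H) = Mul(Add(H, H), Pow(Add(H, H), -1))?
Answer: Add(1, Mul(28, I, Pow(14, Rational(1, 2)))) ≈ Add(1.0000, Mul(104.77, I))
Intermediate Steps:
Function('w')(H) = 1 (Function('w')(H) = Mul(Mul(2, H), Pow(Mul(2, H), -1)) = Mul(Mul(2, H), Mul(Rational(1, 2), Pow(H, -1))) = 1)
Function('V')(u) = Mul(Pow(2, Rational(1, 2)), Pow(u, Rational(1, 2))) (Function('V')(u) = Pow(Mul(2, u), Rational(1, 2)) = Mul(Pow(2, Rational(1, 2)), Pow(u, Rational(1, 2))))
Add(Function('w')(-1), Mul(28, Function('V')(-7))) = Add(1, Mul(28, Mul(Pow(2, Rational(1, 2)), Pow(-7, Rational(1, 2))))) = Add(1, Mul(28, Mul(Pow(2, Rational(1, 2)), Mul(I, Pow(7, Rational(1, 2)))))) = Add(1, Mul(28, Mul(I, Pow(14, Rational(1, 2))))) = Add(1, Mul(28, I, Pow(14, Rational(1, 2))))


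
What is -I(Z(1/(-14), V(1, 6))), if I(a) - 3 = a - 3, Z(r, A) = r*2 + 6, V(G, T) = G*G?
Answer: -41/7 ≈ -5.8571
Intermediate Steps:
V(G, T) = G²
Z(r, A) = 6 + 2*r (Z(r, A) = 2*r + 6 = 6 + 2*r)
I(a) = a (I(a) = 3 + (a - 3) = 3 + (-3 + a) = a)
-I(Z(1/(-14), V(1, 6))) = -(6 + 2/(-14)) = -(6 + 2*(-1/14)) = -(6 - ⅐) = -1*41/7 = -41/7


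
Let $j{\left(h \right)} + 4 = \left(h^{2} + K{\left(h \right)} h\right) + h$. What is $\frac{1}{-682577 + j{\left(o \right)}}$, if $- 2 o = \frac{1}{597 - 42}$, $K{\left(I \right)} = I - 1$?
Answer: $- \frac{616050}{420504025049} \approx -1.465 \cdot 10^{-6}$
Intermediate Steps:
$K{\left(I \right)} = -1 + I$
$o = - \frac{1}{1110}$ ($o = - \frac{1}{2 \left(597 - 42\right)} = - \frac{1}{2 \cdot 555} = \left(- \frac{1}{2}\right) \frac{1}{555} = - \frac{1}{1110} \approx -0.0009009$)
$j{\left(h \right)} = -4 + h + h^{2} + h \left(-1 + h\right)$ ($j{\left(h \right)} = -4 + \left(\left(h^{2} + \left(-1 + h\right) h\right) + h\right) = -4 + \left(\left(h^{2} + h \left(-1 + h\right)\right) + h\right) = -4 + \left(h + h^{2} + h \left(-1 + h\right)\right) = -4 + h + h^{2} + h \left(-1 + h\right)$)
$\frac{1}{-682577 + j{\left(o \right)}} = \frac{1}{-682577 - \left(4 - 2 \left(- \frac{1}{1110}\right)^{2}\right)} = \frac{1}{-682577 + \left(-4 + 2 \cdot \frac{1}{1232100}\right)} = \frac{1}{-682577 + \left(-4 + \frac{1}{616050}\right)} = \frac{1}{-682577 - \frac{2464199}{616050}} = \frac{1}{- \frac{420504025049}{616050}} = - \frac{616050}{420504025049}$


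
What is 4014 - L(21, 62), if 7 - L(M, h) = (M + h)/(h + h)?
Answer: 496951/124 ≈ 4007.7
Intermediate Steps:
L(M, h) = 7 - (M + h)/(2*h) (L(M, h) = 7 - (M + h)/(h + h) = 7 - (M + h)/(2*h))
4014 - L(21, 62) = 4014 - (-1*21 + 13*62)/(2*62) = 4014 - (-21 + 806)/(2*62) = 4014 - 785/(2*62) = 4014 - 1*785/124 = 4014 - 785/124 = 496951/124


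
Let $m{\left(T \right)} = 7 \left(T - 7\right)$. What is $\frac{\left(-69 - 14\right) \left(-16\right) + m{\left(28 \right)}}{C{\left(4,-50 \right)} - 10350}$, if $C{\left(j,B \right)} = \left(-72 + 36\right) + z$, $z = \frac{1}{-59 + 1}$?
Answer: $- \frac{85550}{602389} \approx -0.14202$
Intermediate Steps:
$m{\left(T \right)} = -49 + 7 T$ ($m{\left(T \right)} = 7 \left(-7 + T\right) = -49 + 7 T$)
$z = - \frac{1}{58}$ ($z = \frac{1}{-58} = - \frac{1}{58} \approx -0.017241$)
$C{\left(j,B \right)} = - \frac{2089}{58}$ ($C{\left(j,B \right)} = \left(-72 + 36\right) - \frac{1}{58} = -36 - \frac{1}{58} = - \frac{2089}{58}$)
$\frac{\left(-69 - 14\right) \left(-16\right) + m{\left(28 \right)}}{C{\left(4,-50 \right)} - 10350} = \frac{\left(-69 - 14\right) \left(-16\right) + \left(-49 + 7 \cdot 28\right)}{- \frac{2089}{58} - 10350} = \frac{\left(-83\right) \left(-16\right) + \left(-49 + 196\right)}{- \frac{602389}{58}} = \left(1328 + 147\right) \left(- \frac{58}{602389}\right) = 1475 \left(- \frac{58}{602389}\right) = - \frac{85550}{602389}$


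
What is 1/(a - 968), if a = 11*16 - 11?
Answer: -1/803 ≈ -0.0012453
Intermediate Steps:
a = 165 (a = 176 - 11 = 165)
1/(a - 968) = 1/(165 - 968) = 1/(-803) = -1/803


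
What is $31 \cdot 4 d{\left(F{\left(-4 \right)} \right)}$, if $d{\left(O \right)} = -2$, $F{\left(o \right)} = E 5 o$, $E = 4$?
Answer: $-248$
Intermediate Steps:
$F{\left(o \right)} = 20 o$ ($F{\left(o \right)} = 4 \cdot 5 o = 20 o$)
$31 \cdot 4 d{\left(F{\left(-4 \right)} \right)} = 31 \cdot 4 \left(-2\right) = 124 \left(-2\right) = -248$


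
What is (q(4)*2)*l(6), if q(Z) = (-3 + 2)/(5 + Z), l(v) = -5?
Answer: 10/9 ≈ 1.1111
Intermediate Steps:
q(Z) = -1/(5 + Z)
(q(4)*2)*l(6) = (-1/(5 + 4)*2)*(-5) = (-1/9*2)*(-5) = (-1*1/9*2)*(-5) = -1/9*2*(-5) = -2/9*(-5) = 10/9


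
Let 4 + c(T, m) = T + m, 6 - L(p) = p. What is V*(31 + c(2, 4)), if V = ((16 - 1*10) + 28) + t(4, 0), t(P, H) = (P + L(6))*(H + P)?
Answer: 1650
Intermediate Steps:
L(p) = 6 - p
t(P, H) = P*(H + P) (t(P, H) = (P + (6 - 1*6))*(H + P) = (P + (6 - 6))*(H + P) = (P + 0)*(H + P) = P*(H + P))
c(T, m) = -4 + T + m (c(T, m) = -4 + (T + m) = -4 + T + m)
V = 50 (V = ((16 - 1*10) + 28) + 4*(0 + 4) = ((16 - 10) + 28) + 4*4 = (6 + 28) + 16 = 34 + 16 = 50)
V*(31 + c(2, 4)) = 50*(31 + (-4 + 2 + 4)) = 50*(31 + 2) = 50*33 = 1650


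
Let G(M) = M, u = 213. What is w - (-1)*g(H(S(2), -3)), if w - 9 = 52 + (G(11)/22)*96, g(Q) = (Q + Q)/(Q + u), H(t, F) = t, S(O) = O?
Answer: 23439/215 ≈ 109.02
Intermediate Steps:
g(Q) = 2*Q/(213 + Q) (g(Q) = (Q + Q)/(Q + 213) = (2*Q)/(213 + Q) = 2*Q/(213 + Q))
w = 109 (w = 9 + (52 + (11/22)*96) = 9 + (52 + (11*(1/22))*96) = 9 + (52 + (½)*96) = 9 + (52 + 48) = 9 + 100 = 109)
w - (-1)*g(H(S(2), -3)) = 109 - (-1)*2*2/(213 + 2) = 109 - (-1)*2*2/215 = 109 - (-1)*2*2*(1/215) = 109 - (-1)*4/215 = 109 - 1*(-4/215) = 109 + 4/215 = 23439/215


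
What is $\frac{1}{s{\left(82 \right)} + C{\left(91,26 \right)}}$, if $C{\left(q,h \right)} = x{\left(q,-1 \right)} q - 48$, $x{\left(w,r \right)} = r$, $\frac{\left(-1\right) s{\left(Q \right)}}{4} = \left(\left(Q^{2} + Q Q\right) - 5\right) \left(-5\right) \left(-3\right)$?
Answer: $- \frac{1}{806719} \approx -1.2396 \cdot 10^{-6}$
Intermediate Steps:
$s{\left(Q \right)} = 300 - 120 Q^{2}$ ($s{\left(Q \right)} = - 4 \left(\left(Q^{2} + Q Q\right) - 5\right) \left(-5\right) \left(-3\right) = - 4 \left(\left(Q^{2} + Q^{2}\right) - 5\right) \left(-5\right) \left(-3\right) = - 4 \left(2 Q^{2} - 5\right) \left(-5\right) \left(-3\right) = - 4 \left(-5 + 2 Q^{2}\right) \left(-5\right) \left(-3\right) = - 4 \left(25 - 10 Q^{2}\right) \left(-3\right) = - 4 \left(-75 + 30 Q^{2}\right) = 300 - 120 Q^{2}$)
$C{\left(q,h \right)} = -48 - q$ ($C{\left(q,h \right)} = - q - 48 = -48 - q$)
$\frac{1}{s{\left(82 \right)} + C{\left(91,26 \right)}} = \frac{1}{\left(300 - 120 \cdot 82^{2}\right) - 139} = \frac{1}{\left(300 - 806880\right) - 139} = \frac{1}{-806580 - 139} = \frac{1}{-806719} = - \frac{1}{806719}$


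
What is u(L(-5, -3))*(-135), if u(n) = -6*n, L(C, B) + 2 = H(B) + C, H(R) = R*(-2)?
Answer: -810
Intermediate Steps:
H(R) = -2*R
L(C, B) = -2 + C - 2*B (L(C, B) = -2 + (-2*B + C) = -2 + (C - 2*B) = -2 + C - 2*B)
u(L(-5, -3))*(-135) = -6*(-2 - 5 - 2*(-3))*(-135) = -6*(-2 - 5 + 6)*(-135) = -6*(-1)*(-135) = 6*(-135) = -810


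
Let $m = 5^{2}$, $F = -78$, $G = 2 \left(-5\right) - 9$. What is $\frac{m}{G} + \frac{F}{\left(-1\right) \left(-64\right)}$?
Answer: $- \frac{1541}{608} \approx -2.5345$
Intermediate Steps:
$G = -19$ ($G = -10 - 9 = -19$)
$m = 25$
$\frac{m}{G} + \frac{F}{\left(-1\right) \left(-64\right)} = \frac{25}{-19} - \frac{78}{\left(-1\right) \left(-64\right)} = 25 \left(- \frac{1}{19}\right) - \frac{78}{64} = - \frac{25}{19} - \frac{39}{32} = - \frac{1541}{608}$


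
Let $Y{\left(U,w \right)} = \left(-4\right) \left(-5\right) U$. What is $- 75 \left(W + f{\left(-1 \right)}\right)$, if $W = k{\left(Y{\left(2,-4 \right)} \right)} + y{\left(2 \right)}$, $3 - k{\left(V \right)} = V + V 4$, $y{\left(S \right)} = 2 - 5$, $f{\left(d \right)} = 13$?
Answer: $14025$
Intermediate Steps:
$Y{\left(U,w \right)} = 20 U$
$y{\left(S \right)} = -3$
$k{\left(V \right)} = 3 - 5 V$ ($k{\left(V \right)} = 3 - \left(V + V 4\right) = 3 - \left(V + 4 V\right) = 3 - 5 V$)
$W = -200$ ($W = \left(3 - 5 \cdot 20 \cdot 2\right) - 3 = \left(3 - 200\right) - 3 = -197 - 3 = -200$)
$- 75 \left(W + f{\left(-1 \right)}\right) = - 75 \left(-200 + 13\right) = \left(-75\right) \left(-187\right) = 14025$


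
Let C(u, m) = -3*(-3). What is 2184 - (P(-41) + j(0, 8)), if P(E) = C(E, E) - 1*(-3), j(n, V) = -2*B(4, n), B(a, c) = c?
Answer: 2172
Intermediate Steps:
C(u, m) = 9
j(n, V) = -2*n
P(E) = 12 (P(E) = 9 - 1*(-3) = 9 + 3 = 12)
2184 - (P(-41) + j(0, 8)) = 2184 - (12 - 2*0) = 2184 - (12 + 0) = 2184 - 1*12 = 2184 - 12 = 2172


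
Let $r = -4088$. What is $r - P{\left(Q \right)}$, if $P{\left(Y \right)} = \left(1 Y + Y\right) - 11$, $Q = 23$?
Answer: $-4123$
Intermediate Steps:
$P{\left(Y \right)} = -11 + 2 Y$ ($P{\left(Y \right)} = \left(Y + Y\right) - 11 = 2 Y - 11 = -11 + 2 Y$)
$r - P{\left(Q \right)} = -4088 - \left(-11 + 2 \cdot 23\right) = -4088 - \left(-11 + 46\right) = -4088 - 35 = -4123$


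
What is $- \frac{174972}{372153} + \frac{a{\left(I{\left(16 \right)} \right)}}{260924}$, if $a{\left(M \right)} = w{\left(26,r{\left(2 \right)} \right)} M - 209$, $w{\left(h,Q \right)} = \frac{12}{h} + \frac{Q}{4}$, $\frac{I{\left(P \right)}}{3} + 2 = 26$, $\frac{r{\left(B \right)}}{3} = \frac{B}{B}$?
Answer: $- \frac{198032080621}{420782480612} \approx -0.47063$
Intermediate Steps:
$r{\left(B \right)} = 3$ ($r{\left(B \right)} = 3 \frac{B}{B} = 3 \cdot 1 = 3$)
$I{\left(P \right)} = 72$ ($I{\left(P \right)} = -6 + 3 \cdot 26 = -6 + 78 = 72$)
$w{\left(h,Q \right)} = \frac{12}{h} + \frac{Q}{4}$ ($w{\left(h,Q \right)} = \frac{12}{h} + Q \frac{1}{4} = \frac{12}{h} + \frac{Q}{4}$)
$a{\left(M \right)} = -209 + \frac{63 M}{52}$ ($a{\left(M \right)} = \left(\frac{12}{26} + \frac{1}{4} \cdot 3\right) M - 209 = \left(12 \cdot \frac{1}{26} + \frac{3}{4}\right) M - 209 = \left(\frac{6}{13} + \frac{3}{4}\right) M - 209 = \frac{63 M}{52} - 209 = -209 + \frac{63 M}{52}$)
$- \frac{174972}{372153} + \frac{a{\left(I{\left(16 \right)} \right)}}{260924} = - \frac{174972}{372153} + \frac{-209 + \frac{63}{52} \cdot 72}{260924} = \left(-174972\right) \frac{1}{372153} + \left(-209 + \frac{1134}{13}\right) \frac{1}{260924} = - \frac{58324}{124051} - \frac{1583}{3392012} = - \frac{198032080621}{420782480612}$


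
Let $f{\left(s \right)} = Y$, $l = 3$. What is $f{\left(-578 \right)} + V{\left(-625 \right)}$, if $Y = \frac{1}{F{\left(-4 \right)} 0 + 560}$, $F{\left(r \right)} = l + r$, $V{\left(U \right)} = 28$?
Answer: $\frac{15681}{560} \approx 28.002$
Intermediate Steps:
$F{\left(r \right)} = 3 + r$
$Y = \frac{1}{560}$ ($Y = \frac{1}{\left(3 - 4\right) 0 + 560} = \frac{1}{\left(-1\right) 0 + 560} = \frac{1}{0 + 560} = \frac{1}{560} \approx 0.0017857$)
$f{\left(s \right)} = \frac{1}{560}$
$f{\left(-578 \right)} + V{\left(-625 \right)} = \frac{1}{560} + 28 = \frac{15681}{560}$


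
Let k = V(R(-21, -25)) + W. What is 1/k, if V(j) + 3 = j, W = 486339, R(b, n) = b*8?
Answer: 1/486168 ≈ 2.0569e-6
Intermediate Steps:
R(b, n) = 8*b
V(j) = -3 + j
k = 486168 (k = (-3 + 8*(-21)) + 486339 = (-3 - 168) + 486339 = -171 + 486339 = 486168)
1/k = 1/486168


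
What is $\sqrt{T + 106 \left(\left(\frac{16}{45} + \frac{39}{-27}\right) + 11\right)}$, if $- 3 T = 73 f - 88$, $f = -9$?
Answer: $\frac{\sqrt{292255}}{15} \approx 36.04$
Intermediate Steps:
$T = \frac{745}{3}$ ($T = - \frac{73 \left(-9\right) - 88}{3} = - \frac{-657 - 88}{3} = \left(- \frac{1}{3}\right) \left(-745\right) = \frac{745}{3} \approx 248.33$)
$\sqrt{T + 106 \left(\left(\frac{16}{45} + \frac{39}{-27}\right) + 11\right)} = \sqrt{\frac{745}{3} + 106 \left(\left(\frac{16}{45} + \frac{39}{-27}\right) + 11\right)} = \sqrt{\frac{745}{3} + 106 \left(\left(16 \cdot \frac{1}{45} + 39 \left(- \frac{1}{27}\right)\right) + 11\right)} = \sqrt{\frac{745}{3} + 106 \left(\left(\frac{16}{45} - \frac{13}{9}\right) + 11\right)} = \sqrt{\frac{745}{3} + 106 \left(- \frac{49}{45} + 11\right)} = \sqrt{\frac{745}{3} + 106 \cdot \frac{446}{45}} = \sqrt{\frac{745}{3} + \frac{47276}{45}} = \sqrt{\frac{58451}{45}} = \frac{\sqrt{292255}}{15}$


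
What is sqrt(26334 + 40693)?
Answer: sqrt(67027) ≈ 258.90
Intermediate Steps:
sqrt(26334 + 40693) = sqrt(67027)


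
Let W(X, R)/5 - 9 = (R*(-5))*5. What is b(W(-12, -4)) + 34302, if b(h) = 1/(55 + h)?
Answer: 20581201/600 ≈ 34302.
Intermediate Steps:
W(X, R) = 45 - 125*R (W(X, R) = 45 + 5*((R*(-5))*5) = 45 + 5*(-5*R*5) = 45 + 5*(-25*R) = 45 - 125*R)
b(W(-12, -4)) + 34302 = 1/(55 + (45 - 125*(-4))) + 34302 = 1/(55 + (45 + 500)) + 34302 = 1/(55 + 545) + 34302 = 1/600 + 34302 = 20581201/600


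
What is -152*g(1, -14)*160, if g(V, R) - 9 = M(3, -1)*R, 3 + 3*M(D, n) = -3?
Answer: -899840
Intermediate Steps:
M(D, n) = -2 (M(D, n) = -1 + (⅓)*(-3) = -1 - 1 = -2)
g(V, R) = 9 - 2*R
-152*g(1, -14)*160 = -152*(9 - 2*(-14))*160 = -152*(9 + 28)*160 = -152*37*160 = -5624*160 = -899840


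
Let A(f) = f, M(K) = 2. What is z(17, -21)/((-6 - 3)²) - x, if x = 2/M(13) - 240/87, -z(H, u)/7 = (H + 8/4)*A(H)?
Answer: -61438/2349 ≈ -26.155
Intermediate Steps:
z(H, u) = -7*H*(2 + H) (z(H, u) = -7*(H + 8/4)*H = -7*(H + 8*(¼))*H = -7*(H + 2)*H = -7*(2 + H)*H = -7*H*(2 + H))
x = -51/29 (x = 2/2 - 240/87 = 2*(½) - 240*1/87 = 1 - 80/29 = -51/29 ≈ -1.7586)
z(17, -21)/((-6 - 3)²) - x = (-7*17*(2 + 17))/((-6 - 3)²) - 1*(-51/29) = (-7*17*19)/((-9)²) + 51/29 = -2261/81 + 51/29 = -61438/2349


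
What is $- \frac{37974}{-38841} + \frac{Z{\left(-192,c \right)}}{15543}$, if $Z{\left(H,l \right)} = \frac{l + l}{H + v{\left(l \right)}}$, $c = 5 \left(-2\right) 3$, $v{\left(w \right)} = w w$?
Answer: $\frac{1055253601}{1079352549} \approx 0.97767$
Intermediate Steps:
$v{\left(w \right)} = w^{2}$
$c = -30$ ($c = \left(-10\right) 3 = -30$)
$Z{\left(H,l \right)} = \frac{2 l}{H + l^{2}}$ ($Z{\left(H,l \right)} = \frac{l + l}{H + l^{2}} = \frac{2 l}{H + l^{2}}$)
$- \frac{37974}{-38841} + \frac{Z{\left(-192,c \right)}}{15543} = - \frac{37974}{-38841} + \frac{2 \left(-30\right) \frac{1}{-192 + \left(-30\right)^{2}}}{15543} = \left(-37974\right) \left(- \frac{1}{38841}\right) + 2 \left(-30\right) \frac{1}{-192 + 900} \cdot \frac{1}{15543} = \frac{12658}{12947} + 2 \left(-30\right) \frac{1}{708} \cdot \frac{1}{15543} = \frac{12658}{12947} - \frac{5}{917037} = \frac{1055253601}{1079352549}$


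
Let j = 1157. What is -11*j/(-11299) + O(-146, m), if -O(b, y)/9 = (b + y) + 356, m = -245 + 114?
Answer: -8020862/11299 ≈ -709.87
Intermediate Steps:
m = -131
O(b, y) = -3204 - 9*b - 9*y (O(b, y) = -9*((b + y) + 356) = -9*(356 + b + y) = -3204 - 9*b - 9*y)
-11*j/(-11299) + O(-146, m) = -12727/(-11299) + (-3204 - 9*(-146) - 9*(-131)) = -12727*(-1)/11299 + (-3204 + 1314 + 1179) = -11*(-1157/11299) - 711 = 12727/11299 - 711 = -8020862/11299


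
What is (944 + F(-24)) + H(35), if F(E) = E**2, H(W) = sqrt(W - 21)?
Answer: 1520 + sqrt(14) ≈ 1523.7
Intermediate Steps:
H(W) = sqrt(-21 + W)
(944 + F(-24)) + H(35) = (944 + (-24)**2) + sqrt(-21 + 35) = (944 + 576) + sqrt(14) = 1520 + sqrt(14)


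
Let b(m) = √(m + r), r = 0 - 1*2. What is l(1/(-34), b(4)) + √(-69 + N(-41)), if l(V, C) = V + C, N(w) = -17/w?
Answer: -1/34 + √2 + 2*I*√28823/41 ≈ 1.3848 + 8.2816*I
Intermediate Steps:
r = -2 (r = 0 - 2 = -2)
b(m) = √(-2 + m) (b(m) = √(m - 2) = √(-2 + m))
l(V, C) = C + V
l(1/(-34), b(4)) + √(-69 + N(-41)) = (√(-2 + 4) + 1/(-34)) + √(-69 - 17/(-41)) = (√2 - 1/34) + √(-69 - 17*(-1/41)) = (-1/34 + √2) + √(-69 + 17/41) = (-1/34 + √2) + √(-2812/41) = (-1/34 + √2) + 2*I*√28823/41 = -1/34 + √2 + 2*I*√28823/41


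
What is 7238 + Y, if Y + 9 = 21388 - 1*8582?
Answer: 20035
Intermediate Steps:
Y = 12797 (Y = -9 + (21388 - 1*8582) = -9 + (21388 - 8582) = -9 + 12806 = 12797)
7238 + Y = 7238 + 12797 = 20035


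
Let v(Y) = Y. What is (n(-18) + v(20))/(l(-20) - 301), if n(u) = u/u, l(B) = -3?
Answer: -21/304 ≈ -0.069079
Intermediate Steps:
n(u) = 1
(n(-18) + v(20))/(l(-20) - 301) = (1 + 20)/(-3 - 301) = 21/(-304) = 21*(-1/304) = -21/304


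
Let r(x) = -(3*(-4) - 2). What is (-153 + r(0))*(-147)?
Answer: 20433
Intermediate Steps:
r(x) = 14 (r(x) = -(-12 - 2) = -1*(-14) = 14)
(-153 + r(0))*(-147) = (-153 + 14)*(-147) = -139*(-147) = 20433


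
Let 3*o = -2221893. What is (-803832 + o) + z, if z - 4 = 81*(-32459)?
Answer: -4173638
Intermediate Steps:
z = -2629175 (z = 4 + 81*(-32459) = 4 - 2629179 = -2629175)
o = -740631 (o = (1/3)*(-2221893) = -740631)
(-803832 + o) + z = (-803832 - 740631) - 2629175 = -1544463 - 2629175 = -4173638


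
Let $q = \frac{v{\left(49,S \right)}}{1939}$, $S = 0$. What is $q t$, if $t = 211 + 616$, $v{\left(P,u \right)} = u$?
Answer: $0$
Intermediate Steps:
$q = 0$ ($q = \frac{0}{1939} = 0 \cdot \frac{1}{1939} = 0$)
$t = 827$
$q t = 0 \cdot 827 = 0$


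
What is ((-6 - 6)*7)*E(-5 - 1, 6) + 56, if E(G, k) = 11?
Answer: -868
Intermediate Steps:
((-6 - 6)*7)*E(-5 - 1, 6) + 56 = ((-6 - 6)*7)*11 + 56 = -12*7*11 + 56 = -84*11 + 56 = -924 + 56 = -868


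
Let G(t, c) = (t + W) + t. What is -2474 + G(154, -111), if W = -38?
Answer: -2204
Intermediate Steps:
G(t, c) = -38 + 2*t (G(t, c) = (t - 38) + t = (-38 + t) + t = -38 + 2*t)
-2474 + G(154, -111) = -2474 + (-38 + 2*154) = -2474 + (-38 + 308) = -2474 + 270 = -2204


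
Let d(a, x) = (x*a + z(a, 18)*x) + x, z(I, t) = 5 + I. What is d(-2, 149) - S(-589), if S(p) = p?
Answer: 887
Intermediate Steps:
d(a, x) = x + a*x + x*(5 + a) (d(a, x) = (x*a + (5 + a)*x) + x = (a*x + x*(5 + a)) + x = x + a*x + x*(5 + a))
d(-2, 149) - S(-589) = 2*149*(3 - 2) - 1*(-589) = 2*149*1 + 589 = 298 + 589 = 887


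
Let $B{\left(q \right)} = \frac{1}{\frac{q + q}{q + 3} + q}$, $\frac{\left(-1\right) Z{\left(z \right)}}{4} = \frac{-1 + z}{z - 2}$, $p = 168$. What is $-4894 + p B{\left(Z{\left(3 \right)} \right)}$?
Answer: $-4929$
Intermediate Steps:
$Z{\left(z \right)} = - \frac{4 \left(-1 + z\right)}{-2 + z}$ ($Z{\left(z \right)} = - 4 \frac{-1 + z}{z - 2} = - 4 \frac{-1 + z}{-2 + z} = - \frac{4 \left(-1 + z\right)}{-2 + z}$)
$B{\left(q \right)} = \frac{1}{q + \frac{2 q}{3 + q}}$ ($B{\left(q \right)} = \frac{1}{\frac{2 q}{3 + q} + q} = \frac{1}{q + \frac{2 q}{3 + q}}$)
$-4894 + p B{\left(Z{\left(3 \right)} \right)} = -4894 + 168 \frac{3 + \frac{4 \left(1 - 3\right)}{-2 + 3}}{\frac{4 \left(1 - 3\right)}{-2 + 3} \left(5 + \frac{4 \left(1 - 3\right)}{-2 + 3}\right)} = -4894 + 168 \frac{3 + \frac{4 \left(1 - 3\right)}{1}}{\frac{4 \left(1 - 3\right)}{1} \left(5 + \frac{4 \left(1 - 3\right)}{1}\right)} = -4894 + 168 \frac{3 + 4 \cdot 1 \left(-2\right)}{4 \cdot 1 \left(-2\right) \left(5 + 4 \cdot 1 \left(-2\right)\right)} = -4894 + 168 \frac{3 - 8}{\left(-8\right) \left(5 - 8\right)} = -4894 + 168 \left(\left(- \frac{1}{8}\right) \frac{1}{-3} \left(-5\right)\right) = -4894 + 168 \left(\left(- \frac{1}{8}\right) \left(- \frac{1}{3}\right) \left(-5\right)\right) = -4894 + 168 \left(- \frac{5}{24}\right) = -4894 - 35 = -4929$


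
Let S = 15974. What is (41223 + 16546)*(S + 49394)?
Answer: 3776243992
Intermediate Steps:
(41223 + 16546)*(S + 49394) = (41223 + 16546)*(15974 + 49394) = 57769*65368 = 3776243992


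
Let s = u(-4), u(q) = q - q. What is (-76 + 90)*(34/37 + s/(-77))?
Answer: 476/37 ≈ 12.865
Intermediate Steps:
u(q) = 0
s = 0
(-76 + 90)*(34/37 + s/(-77)) = (-76 + 90)*(34/37 + 0/(-77)) = 14*(34*(1/37) + 0*(-1/77)) = 14*(34/37 + 0) = 14*(34/37) = 476/37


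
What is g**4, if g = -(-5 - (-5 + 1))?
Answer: 1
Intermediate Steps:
g = 1 (g = -(-5 - 1*(-4)) = -(-5 + 4) = -1*(-1) = 1)
g**4 = 1**4 = 1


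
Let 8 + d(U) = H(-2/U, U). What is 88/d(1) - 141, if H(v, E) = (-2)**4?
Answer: -130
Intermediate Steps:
H(v, E) = 16
d(U) = 8 (d(U) = -8 + 16 = 8)
88/d(1) - 141 = 88/8 - 141 = 88*(1/8) - 141 = 11 - 141 = -130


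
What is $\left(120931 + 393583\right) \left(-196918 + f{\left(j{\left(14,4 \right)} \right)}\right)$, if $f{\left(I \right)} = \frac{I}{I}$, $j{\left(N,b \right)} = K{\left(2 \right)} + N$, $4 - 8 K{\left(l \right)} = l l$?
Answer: $-101316553338$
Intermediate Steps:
$K{\left(l \right)} = \frac{1}{2} - \frac{l^{2}}{8}$ ($K{\left(l \right)} = \frac{1}{2} - \frac{l l}{8} = \frac{1}{2} - \frac{l^{2}}{8}$)
$j{\left(N,b \right)} = N$ ($j{\left(N,b \right)} = \left(\frac{1}{2} - \frac{2^{2}}{8}\right) + N = \left(\frac{1}{2} - \frac{1}{2}\right) + N = 0 + N = N$)
$f{\left(I \right)} = 1$
$\left(120931 + 393583\right) \left(-196918 + f{\left(j{\left(14,4 \right)} \right)}\right) = \left(120931 + 393583\right) \left(-196918 + 1\right) = 514514 \left(-196917\right) = -101316553338$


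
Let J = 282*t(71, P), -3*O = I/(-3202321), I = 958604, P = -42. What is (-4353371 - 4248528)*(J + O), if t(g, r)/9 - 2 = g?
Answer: -15310704295386963934/9606963 ≈ -1.5937e+12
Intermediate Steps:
t(g, r) = 18 + 9*g
O = 958604/9606963 (O = -958604/(3*(-3202321)) = -958604*(-1)/(3*3202321) = -1/3*(-958604/3202321) = 958604/9606963 ≈ 0.099782)
J = 185274 (J = 282*(18 + 9*71) = 282*(18 + 639) = 282*657 = 185274)
(-4353371 - 4248528)*(J + O) = (-4353371 - 4248528)*(185274 + 958604/9606963) = -8601899*1779921421466/9606963 = -15310704295386963934/9606963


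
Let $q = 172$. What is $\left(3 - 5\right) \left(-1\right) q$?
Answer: $344$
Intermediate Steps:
$\left(3 - 5\right) \left(-1\right) q = \left(3 - 5\right) \left(-1\right) 172 = \left(-2\right) \left(-1\right) 172 = 2 \cdot 172 = 344$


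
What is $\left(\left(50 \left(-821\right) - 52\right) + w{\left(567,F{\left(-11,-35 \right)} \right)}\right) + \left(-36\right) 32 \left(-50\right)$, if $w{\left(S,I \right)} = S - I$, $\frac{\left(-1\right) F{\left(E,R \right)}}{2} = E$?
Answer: $17043$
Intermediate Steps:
$F{\left(E,R \right)} = - 2 E$
$\left(\left(50 \left(-821\right) - 52\right) + w{\left(567,F{\left(-11,-35 \right)} \right)}\right) + \left(-36\right) 32 \left(-50\right) = \left(\left(50 \left(-821\right) - 52\right) + \left(567 - \left(-2\right) \left(-11\right)\right)\right) + \left(-36\right) 32 \left(-50\right) = \left(\left(-41050 - 52\right) + \left(567 - 22\right)\right) - -57600 = \left(-41102 + \left(567 - 22\right)\right) + 57600 = \left(-41102 + 545\right) + 57600 = -40557 + 57600 = 17043$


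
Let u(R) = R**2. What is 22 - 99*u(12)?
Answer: -14234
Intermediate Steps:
22 - 99*u(12) = 22 - 99*12**2 = 22 - 99*144 = 22 - 14256 = -14234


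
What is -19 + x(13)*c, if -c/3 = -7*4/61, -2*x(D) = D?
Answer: -1705/61 ≈ -27.951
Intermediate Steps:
x(D) = -D/2
c = 84/61 (c = -3*(-7*4)/61 = -(-84)/61 = -3*(-28/61) = 84/61 ≈ 1.3770)
-19 + x(13)*c = -19 - 1/2*13*(84/61) = -19 - 13/2*84/61 = -19 - 546/61 = -1705/61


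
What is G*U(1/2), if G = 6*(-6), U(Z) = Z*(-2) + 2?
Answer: -36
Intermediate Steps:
U(Z) = 2 - 2*Z (U(Z) = -2*Z + 2 = 2 - 2*Z)
G = -36
G*U(1/2) = -36*(2 - 2/2) = -36*(2 - 2*½) = -36*(2 - 1) = -36*1 = -36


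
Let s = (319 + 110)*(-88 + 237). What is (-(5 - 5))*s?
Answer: 0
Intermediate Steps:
s = 63921 (s = 429*149 = 63921)
(-(5 - 5))*s = -(5 - 5)*63921 = -1*0*63921 = 0*63921 = 0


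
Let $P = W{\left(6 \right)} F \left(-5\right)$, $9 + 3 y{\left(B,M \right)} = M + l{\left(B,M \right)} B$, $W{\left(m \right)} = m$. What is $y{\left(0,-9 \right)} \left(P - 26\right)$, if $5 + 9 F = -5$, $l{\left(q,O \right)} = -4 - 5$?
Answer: $-44$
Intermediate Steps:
$l{\left(q,O \right)} = -9$ ($l{\left(q,O \right)} = -4 - 5 = -9$)
$F = - \frac{10}{9}$ ($F = - \frac{5}{9} + \frac{1}{9} \left(-5\right) = - \frac{5}{9} - \frac{5}{9} = - \frac{10}{9} \approx -1.1111$)
$y{\left(B,M \right)} = -3 - 3 B + \frac{M}{3}$ ($y{\left(B,M \right)} = -3 + \frac{M - 9 B}{3} = -3 - \left(3 B - \frac{M}{3}\right) = -3 - 3 B + \frac{M}{3}$)
$P = \frac{100}{3}$ ($P = 6 \left(- \frac{10}{9}\right) \left(-5\right) = \left(- \frac{20}{3}\right) \left(-5\right) = \frac{100}{3} \approx 33.333$)
$y{\left(0,-9 \right)} \left(P - 26\right) = \left(-3 - 0 + \frac{1}{3} \left(-9\right)\right) \left(\frac{100}{3} - 26\right) = \left(-3 + 0 - 3\right) \frac{22}{3} = \left(-6\right) \frac{22}{3} = -44$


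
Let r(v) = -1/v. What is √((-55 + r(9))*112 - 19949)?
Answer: I*√235093/3 ≈ 161.62*I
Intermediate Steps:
√((-55 + r(9))*112 - 19949) = √((-55 - 1/9)*112 - 19949) = √((-55 - 1*⅑)*112 - 19949) = √((-55 - ⅑)*112 - 19949) = √(-496/9*112 - 19949) = √(-55552/9 - 19949) = √(-235093/9) = I*√235093/3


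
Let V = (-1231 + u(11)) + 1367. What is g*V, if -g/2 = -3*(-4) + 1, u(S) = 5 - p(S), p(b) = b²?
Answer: -520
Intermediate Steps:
u(S) = 5 - S²
V = 20 (V = (-1231 + (5 - 1*11²)) + 1367 = (-1231 + (5 - 1*121)) + 1367 = (-1231 + (5 - 121)) + 1367 = (-1231 - 116) + 1367 = -1347 + 1367 = 20)
g = -26 (g = -2*(-3*(-4) + 1) = -2*(12 + 1) = -2*13 = -26)
g*V = -26*20 = -520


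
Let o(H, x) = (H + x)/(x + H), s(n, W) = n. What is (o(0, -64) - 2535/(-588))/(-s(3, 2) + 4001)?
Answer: 1041/783608 ≈ 0.0013285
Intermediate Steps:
o(H, x) = 1 (o(H, x) = (H + x)/(H + x) = 1)
(o(0, -64) - 2535/(-588))/(-s(3, 2) + 4001) = (1 - 2535/(-588))/(-1*3 + 4001) = (1 - 2535*(-1/588))/(-3 + 4001) = (1 + 845/196)/3998 = (1041/196)*(1/3998) = 1041/783608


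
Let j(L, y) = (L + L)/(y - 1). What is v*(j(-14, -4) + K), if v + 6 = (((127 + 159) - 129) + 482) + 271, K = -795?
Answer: -3568088/5 ≈ -7.1362e+5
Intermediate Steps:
j(L, y) = 2*L/(-1 + y) (j(L, y) = (2*L)/(-1 + y) = 2*L/(-1 + y))
v = 904 (v = -6 + ((((127 + 159) - 129) + 482) + 271) = -6 + (((286 - 129) + 482) + 271) = -6 + ((157 + 482) + 271) = -6 + (639 + 271) = -6 + 910 = 904)
v*(j(-14, -4) + K) = 904*(2*(-14)/(-1 - 4) - 795) = 904*(2*(-14)/(-5) - 795) = 904*(2*(-14)*(-⅕) - 795) = 904*(28/5 - 795) = 904*(-3947/5) = -3568088/5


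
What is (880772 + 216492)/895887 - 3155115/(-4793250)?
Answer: 539072478667/286280690850 ≈ 1.8830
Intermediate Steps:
(880772 + 216492)/895887 - 3155115/(-4793250) = 1097264*(1/895887) - 3155115*(-1/4793250) = 1097264/895887 + 210341/319550 = 539072478667/286280690850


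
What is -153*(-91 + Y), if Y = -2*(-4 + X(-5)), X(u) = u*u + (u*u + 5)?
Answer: 29529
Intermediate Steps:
X(u) = 5 + 2*u**2 (X(u) = u**2 + (u**2 + 5) = u**2 + (5 + u**2) = 5 + 2*u**2)
Y = -102 (Y = -2*(-4 + (5 + 2*(-5)**2)) = -2*(-4 + (5 + 2*25)) = -2*(-4 + (5 + 50)) = -2*(-4 + 55) = -2*51 = -102)
-153*(-91 + Y) = -153*(-91 - 102) = -153*(-193) = 29529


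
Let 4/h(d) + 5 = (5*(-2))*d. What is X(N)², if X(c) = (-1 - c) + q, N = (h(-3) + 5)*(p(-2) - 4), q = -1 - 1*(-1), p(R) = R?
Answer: 561001/625 ≈ 897.60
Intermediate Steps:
q = 0 (q = -1 + 1 = 0)
h(d) = 4/(-5 - 10*d) (h(d) = 4/(-5 + (5*(-2))*d) = 4/(-5 - 10*d))
N = -774/25 (N = (-4/(5 + 10*(-3)) + 5)*(-2 - 4) = (-4/(5 - 30) + 5)*(-6) = (-4/(-25) + 5)*(-6) = (-4*(-1/25) + 5)*(-6) = (4/25 + 5)*(-6) = (129/25)*(-6) = -774/25 ≈ -30.960)
X(c) = -1 - c (X(c) = (-1 - c) + 0 = -1 - c)
X(N)² = (-1 - 1*(-774/25))² = (-1 + 774/25)² = (749/25)² = 561001/625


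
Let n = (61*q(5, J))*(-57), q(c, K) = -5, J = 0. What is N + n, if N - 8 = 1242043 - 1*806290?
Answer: 453146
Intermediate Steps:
N = 435761 (N = 8 + (1242043 - 1*806290) = 8 + (1242043 - 806290) = 8 + 435753 = 435761)
n = 17385 (n = (61*(-5))*(-57) = -305*(-57) = 17385)
N + n = 435761 + 17385 = 453146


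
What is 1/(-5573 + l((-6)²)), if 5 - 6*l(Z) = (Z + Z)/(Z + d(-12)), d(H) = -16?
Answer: -30/167183 ≈ -0.00017944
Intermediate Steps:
l(Z) = ⅚ - Z/(3*(-16 + Z)) (l(Z) = ⅚ - (Z + Z)/(6*(Z - 16)) = ⅚ - 2*Z/(6*(-16 + Z)) = ⅚ - Z/(3*(-16 + Z)))
1/(-5573 + l((-6)²)) = 1/(-5573 + (-80 + 3*(-6)²)/(6*(-16 + (-6)²))) = 1/(-5573 + (-80 + 3*36)/(6*(-16 + 36))) = 1/(-5573 + (⅙)*(-80 + 108)/20) = 1/(-5573 + (⅙)*(1/20)*28) = 1/(-5573 + 7/30) = 1/(-167183/30) = -30/167183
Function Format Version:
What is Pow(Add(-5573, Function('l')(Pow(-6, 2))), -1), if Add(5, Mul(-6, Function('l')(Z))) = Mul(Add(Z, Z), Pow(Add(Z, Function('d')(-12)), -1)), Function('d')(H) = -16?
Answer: Rational(-30, 167183) ≈ -0.00017944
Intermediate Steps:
Function('l')(Z) = Add(Rational(5, 6), Mul(Rational(-1, 3), Z, Pow(Add(-16, Z), -1))) (Function('l')(Z) = Add(Rational(5, 6), Mul(Rational(-1, 6), Mul(Add(Z, Z), Pow(Add(Z, -16), -1)))) = Add(Rational(5, 6), Mul(Rational(-1, 6), Mul(Mul(2, Z), Pow(Add(-16, Z), -1)))) = Add(Rational(5, 6), Mul(Rational(-1, 6), Mul(2, Z, Pow(Add(-16, Z), -1)))) = Add(Rational(5, 6), Mul(Rational(-1, 3), Z, Pow(Add(-16, Z), -1))))
Pow(Add(-5573, Function('l')(Pow(-6, 2))), -1) = Pow(Add(-5573, Mul(Rational(1, 6), Pow(Add(-16, Pow(-6, 2)), -1), Add(-80, Mul(3, Pow(-6, 2))))), -1) = Pow(Add(-5573, Mul(Rational(1, 6), Pow(Add(-16, 36), -1), Add(-80, Mul(3, 36)))), -1) = Pow(Add(-5573, Mul(Rational(1, 6), Pow(20, -1), Add(-80, 108))), -1) = Pow(Add(-5573, Mul(Rational(1, 6), Rational(1, 20), 28)), -1) = Pow(Add(-5573, Rational(7, 30)), -1) = Pow(Rational(-167183, 30), -1) = Rational(-30, 167183)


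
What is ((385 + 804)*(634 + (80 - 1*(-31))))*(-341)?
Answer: -302059505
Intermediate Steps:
((385 + 804)*(634 + (80 - 1*(-31))))*(-341) = (1189*(634 + (80 + 31)))*(-341) = (1189*(634 + 111))*(-341) = (1189*745)*(-341) = 885805*(-341) = -302059505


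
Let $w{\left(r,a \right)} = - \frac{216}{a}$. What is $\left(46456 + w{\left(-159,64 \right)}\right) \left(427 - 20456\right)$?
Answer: $- \frac{7443197009}{8} \approx -9.304 \cdot 10^{8}$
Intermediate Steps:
$\left(46456 + w{\left(-159,64 \right)}\right) \left(427 - 20456\right) = \left(46456 - \frac{216}{64}\right) \left(427 - 20456\right) = \left(46456 - \frac{27}{8}\right) \left(-20029\right) = \frac{371621}{8} \left(-20029\right) = - \frac{7443197009}{8}$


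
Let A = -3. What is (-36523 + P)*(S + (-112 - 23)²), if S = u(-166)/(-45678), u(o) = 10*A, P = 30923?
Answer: -776982808000/7613 ≈ -1.0206e+8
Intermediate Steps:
u(o) = -30 (u(o) = 10*(-3) = -30)
S = 5/7613 (S = -30/(-45678) = -30*(-1/45678) = 5/7613 ≈ 0.00065677)
(-36523 + P)*(S + (-112 - 23)²) = (-36523 + 30923)*(5/7613 + (-112 - 23)²) = -5600*(5/7613 + (-135)²) = -5600*(5/7613 + 18225) = -5600*138746930/7613 = -776982808000/7613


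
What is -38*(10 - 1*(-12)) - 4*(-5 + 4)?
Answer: -832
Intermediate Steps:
-38*(10 - 1*(-12)) - 4*(-5 + 4) = -38*(10 + 12) - 4*(-1) = -38*22 + 4 = -836 + 4 = -832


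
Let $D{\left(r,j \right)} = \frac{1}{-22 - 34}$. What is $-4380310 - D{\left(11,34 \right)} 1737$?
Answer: $- \frac{245295623}{56} \approx -4.3803 \cdot 10^{6}$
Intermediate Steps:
$D{\left(r,j \right)} = - \frac{1}{56}$ ($D{\left(r,j \right)} = \frac{1}{-56} = - \frac{1}{56}$)
$-4380310 - D{\left(11,34 \right)} 1737 = -4380310 - \left(- \frac{1}{56}\right) 1737 = -4380310 - - \frac{1737}{56} = -4380310 + \frac{1737}{56} = - \frac{245295623}{56}$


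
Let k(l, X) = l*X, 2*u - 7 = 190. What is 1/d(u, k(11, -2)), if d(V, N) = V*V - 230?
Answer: 4/37889 ≈ 0.00010557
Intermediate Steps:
u = 197/2 (u = 7/2 + (½)*190 = 7/2 + 95 = 197/2 ≈ 98.500)
k(l, X) = X*l
d(V, N) = -230 + V² (d(V, N) = V² - 230 = -230 + V²)
1/d(u, k(11, -2)) = 1/(-230 + (197/2)²) = 1/(-230 + 38809/4) = 1/(37889/4) = 4/37889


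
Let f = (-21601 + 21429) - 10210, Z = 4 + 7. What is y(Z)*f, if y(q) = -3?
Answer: 31146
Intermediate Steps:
Z = 11
f = -10382 (f = -172 - 10210 = -10382)
y(Z)*f = -3*(-10382) = 31146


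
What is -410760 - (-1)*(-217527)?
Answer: -628287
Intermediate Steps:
-410760 - (-1)*(-217527) = -410760 - 1*217527 = -410760 - 217527 = -628287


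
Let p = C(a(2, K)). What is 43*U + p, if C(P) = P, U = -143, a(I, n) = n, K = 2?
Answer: -6147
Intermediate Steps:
p = 2
43*U + p = 43*(-143) + 2 = -6149 + 2 = -6147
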